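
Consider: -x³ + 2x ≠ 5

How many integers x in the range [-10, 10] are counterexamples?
Track d = LHS − RHS over the integers in [-10, 10]. Equality would need d = 0, but d changes sign only between consecutive integers, jumping over 0:
x = -3: LHS = -(-3)³ + 2·(-3) = 21; 21 ≠ 5 — holds  (d = 16)
x = -2: LHS = -(-2)³ + 2·(-2) = 4; 4 ≠ 5 — holds  (d = -1)
Away from these crossings d keeps a constant sign, and checking every integer in [-10, 10] confirms d ≠ 0 throughout. Hence the two sides are never equal, so the relation holds for every integer in [-10, 10].

No counterexample appears in that range.

Answer: 0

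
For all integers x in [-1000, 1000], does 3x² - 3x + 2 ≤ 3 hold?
The claim fails at x = -1:
x = -1: LHS = 3·(-1)² - 3·(-1) + 2 = 8; 8 ≤ 3 — FAILS

Because a single integer refutes it, the statement is false.

Answer: False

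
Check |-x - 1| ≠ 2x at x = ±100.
x = 100: LHS = |-100 - 1| = |-101| = 101, RHS = 2·100 = 200; 101 ≠ 200 — holds
x = -100: LHS = |-(-100) - 1| = |99| = 99, RHS = 2·(-100) = -200; 99 ≠ -200 — holds

Answer: Yes, holds for both x = 100 and x = -100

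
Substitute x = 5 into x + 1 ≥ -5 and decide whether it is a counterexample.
Substitute x = 5 into the relation:
x = 5: LHS = 5 + 1 = 6; 6 ≥ -5 — holds

The claim holds here, so x = 5 is not a counterexample. (A counterexample exists elsewhere, e.g. x = -7.)

Answer: No, x = 5 is not a counterexample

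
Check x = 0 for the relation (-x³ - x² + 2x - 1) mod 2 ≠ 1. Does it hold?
x = 0: LHS = (-0³ - 0² + 2·0 - 1) mod 2 = (-1) mod 2 = 1; 1 ≠ 1 — FAILS

The relation fails at x = 0, so x = 0 is a counterexample.

Answer: No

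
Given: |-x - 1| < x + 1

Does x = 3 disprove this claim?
Substitute x = 3 into the relation:
x = 3: LHS = |-3 - 1| = |-4| = 4, RHS = 3 + 1 = 4; 4 < 4 — FAILS

Since the claim fails at x = 3, this value is a counterexample.

Answer: Yes, x = 3 is a counterexample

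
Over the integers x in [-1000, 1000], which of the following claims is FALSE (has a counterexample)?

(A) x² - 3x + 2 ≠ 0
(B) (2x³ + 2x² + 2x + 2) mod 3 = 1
(A) x = 1: LHS = 1² - 3·1 + 2 = 0; 0 ≠ 0 — FAILS
(B) x = 0: LHS = (2·0³ + 2·0² + 2·0 + 2) mod 3 = 2 mod 3 = 2; 2 = 1 — FAILS

Answer: Both A and B are false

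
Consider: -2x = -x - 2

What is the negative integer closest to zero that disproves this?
Testing negative integers from -1 downward:
x = -1: LHS = -2·(-1) = 2, RHS = -(-1) - 2 = -1; 2 = -1 — FAILS  ← closest negative counterexample to 0

Answer: x = -1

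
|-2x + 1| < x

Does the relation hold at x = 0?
x = 0: LHS = |-2·0 + 1| = |1| = 1; 1 < 0 — FAILS

The relation fails at x = 0, so x = 0 is a counterexample.

Answer: No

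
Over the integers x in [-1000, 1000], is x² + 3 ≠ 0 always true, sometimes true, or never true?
Over all integers in [-1000, 1000], LHS − RHS is always positive; it is smallest at x = 0, where it equals 3:
x = 0: LHS = 0² + 3 = 3; 3 ≠ 0 — holds
At the ends of the range:
x = -1000: LHS = (-1000)² + 3 = 1000003; 1000003 ≠ 0 — holds
x = 1000: LHS = 1000² + 3 = 1000003; 1000003 ≠ 0 — holds
Hence LHS − RHS is never 0, i.e. the two sides are never equal, so the relation holds for every integer in [-1000, 1000].

No counterexample exists.

Answer: Always true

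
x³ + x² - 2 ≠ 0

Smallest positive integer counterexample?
Testing positive integers:
x = 1: LHS = 1³ + 1² - 2 = 0; 0 ≠ 0 — FAILS  ← smallest positive counterexample

Answer: x = 1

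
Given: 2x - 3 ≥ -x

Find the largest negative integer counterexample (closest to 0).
Testing negative integers from -1 downward:
x = -1: LHS = 2·(-1) - 3 = -5, RHS = -(-1) = 1; -5 ≥ 1 — FAILS  ← closest negative counterexample to 0

Answer: x = -1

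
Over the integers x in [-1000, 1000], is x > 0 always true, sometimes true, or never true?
Holds at x = 1: 1 > 0 — holds
Fails at x = 0: 0 > 0 — FAILS
It is satisfied by some integers in the range but not all.

Answer: Sometimes true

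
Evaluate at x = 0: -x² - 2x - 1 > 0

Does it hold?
x = 0: LHS = -0² - 2·0 - 1 = -1; -1 > 0 — FAILS

The relation fails at x = 0, so x = 0 is a counterexample.

Answer: No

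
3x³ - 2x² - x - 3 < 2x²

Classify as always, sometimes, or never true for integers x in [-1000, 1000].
Holds at x = 0: LHS = 3·0³ - 2·0² - 0 - 3 = -3, RHS = 2·0² = 0; -3 < 0 — holds
Fails at x = 2: LHS = 3·2³ - 2·2² - 2 - 3 = 11, RHS = 2·2² = 8; 11 < 8 — FAILS
It is satisfied by some integers in the range but not all.

Answer: Sometimes true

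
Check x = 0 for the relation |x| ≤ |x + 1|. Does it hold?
x = 0: LHS = |0| = 0, RHS = |0 + 1| = |1| = 1; 0 ≤ 1 — holds

The relation is satisfied at x = 0.

Answer: Yes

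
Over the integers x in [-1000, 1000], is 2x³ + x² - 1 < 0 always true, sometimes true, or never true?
Holds at x = 0: LHS = 2·0³ + 0² - 1 = -1; -1 < 0 — holds
Fails at x = 1: LHS = 2·1³ + 1² - 1 = 2; 2 < 0 — FAILS
It is satisfied by some integers in the range but not all.

Answer: Sometimes true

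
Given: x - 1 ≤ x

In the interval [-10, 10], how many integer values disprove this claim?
Over all integers in [-10, 10], LHS − RHS is largest at x = 0, where it equals -1:
x = 0: LHS = 0 - 1 = -1; -1 ≤ 0 — holds
At the ends of the range:
x = -10: LHS = (-10) - 1 = -11; -11 ≤ -10 — holds
x = 10: LHS = 10 - 1 = 9; 9 ≤ 10 — holds
Hence LHS − RHS is never positive, i.e. LHS ≤ RHS throughout, so the relation holds for every integer in [-10, 10].

No counterexample appears in that range.

Answer: 0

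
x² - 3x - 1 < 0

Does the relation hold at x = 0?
x = 0: LHS = 0² - 3·0 - 1 = -1; -1 < 0 — holds

The relation is satisfied at x = 0.

Answer: Yes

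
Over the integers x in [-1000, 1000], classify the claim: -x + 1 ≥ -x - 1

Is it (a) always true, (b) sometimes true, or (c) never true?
Over all integers in [-1000, 1000], LHS − RHS is smallest at x = 0, where it equals 2:
x = 0: LHS = -0 + 1 = 1, RHS = -0 - 1 = -1; 1 ≥ -1 — holds
At the ends of the range:
x = -1000: LHS = -(-1000) + 1 = 1001, RHS = -(-1000) - 1 = 999; 1001 ≥ 999 — holds
x = 1000: LHS = -1000 + 1 = -999, RHS = -1000 - 1 = -1001; -999 ≥ -1001 — holds
Hence LHS − RHS is never negative, i.e. LHS ≥ RHS throughout, so the relation holds for every integer in [-1000, 1000].

No counterexample exists.

Answer: Always true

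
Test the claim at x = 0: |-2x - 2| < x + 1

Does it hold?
x = 0: LHS = |-2·0 - 2| = |-2| = 2, RHS = 0 + 1 = 1; 2 < 1 — FAILS

The relation fails at x = 0, so x = 0 is a counterexample.

Answer: No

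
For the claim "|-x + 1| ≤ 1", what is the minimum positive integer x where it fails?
Testing positive integers:
x = 1: LHS = |-1 + 1| = |0| = 0; 0 ≤ 1 — holds
x = 2: LHS = |-2 + 1| = |-1| = 1; 1 ≤ 1 — holds
x = 3: LHS = |-3 + 1| = |-2| = 2; 2 ≤ 1 — FAILS  ← smallest positive counterexample

Answer: x = 3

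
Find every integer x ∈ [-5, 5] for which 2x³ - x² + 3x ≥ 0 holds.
Holds for: {0, 1, 2, 3, 4, 5}
Fails for: {-5, -4, -3, -2, -1}

Answer: {0, 1, 2, 3, 4, 5}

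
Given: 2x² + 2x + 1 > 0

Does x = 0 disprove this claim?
Substitute x = 0 into the relation:
x = 0: LHS = 2·0² + 2·0 + 1 = 1; 1 > 0 — holds

The relation holds at x = 0, so it is not a counterexample.

Answer: No, x = 0 is not a counterexample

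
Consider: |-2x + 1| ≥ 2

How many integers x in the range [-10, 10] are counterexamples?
Counterexamples in [-10, 10]: {0, 1}.

Counting them gives 2 values.

Answer: 2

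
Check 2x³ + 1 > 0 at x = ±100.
x = 100: LHS = 2·100³ + 1 = 2000001; 2000001 > 0 — holds
x = -100: LHS = 2·(-100)³ + 1 = -1999999; -1999999 > 0 — FAILS

Answer: Partially: holds for x = 100, fails for x = -100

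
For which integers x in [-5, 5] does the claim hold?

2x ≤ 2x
Over all integers in [-5, 5], LHS − RHS is largest at x = 0, where it equals 0:
x = 0: LHS = 2·0 = 0, RHS = 2·0 = 0; 0 ≤ 0 — holds
At the ends of the range:
x = -5: LHS = 2·(-5) = -10, RHS = 2·(-5) = -10; -10 ≤ -10 — holds
x = 5: LHS = 2·5 = 10, RHS = 2·5 = 10; 10 ≤ 10 — holds
Hence LHS − RHS is never positive, i.e. LHS ≤ RHS throughout, so the relation holds for every integer in [-5, 5].

Answer: All integers in [-5, 5]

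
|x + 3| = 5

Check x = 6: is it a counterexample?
Substitute x = 6 into the relation:
x = 6: LHS = |6 + 3| = |9| = 9; 9 = 5 — FAILS

Since the claim fails at x = 6, this value is a counterexample.

Answer: Yes, x = 6 is a counterexample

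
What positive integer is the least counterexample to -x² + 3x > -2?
Testing positive integers:
x = 1: LHS = -1² + 3·1 = 2; 2 > -2 — holds
x = 2: LHS = -2² + 3·2 = 2; 2 > -2 — holds
x = 3: LHS = -3² + 3·3 = 0; 0 > -2 — holds
x = 4: LHS = -4² + 3·4 = -4; -4 > -2 — FAILS  ← smallest positive counterexample

Answer: x = 4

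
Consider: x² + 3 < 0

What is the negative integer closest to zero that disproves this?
Testing negative integers from -1 downward:
x = -1: LHS = (-1)² + 3 = 4; 4 < 0 — FAILS  ← closest negative counterexample to 0

Answer: x = -1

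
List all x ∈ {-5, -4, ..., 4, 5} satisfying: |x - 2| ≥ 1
Holds for: {-5, -4, -3, -2, -1, 0, 1, 3, 4, 5}
Fails for: {2}

Answer: {-5, -4, -3, -2, -1, 0, 1, 3, 4, 5}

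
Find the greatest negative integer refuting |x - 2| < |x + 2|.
Testing negative integers from -1 downward:
x = -1: LHS = |(-1) - 2| = |-3| = 3, RHS = |(-1) + 2| = |1| = 1; 3 < 1 — FAILS  ← closest negative counterexample to 0

Answer: x = -1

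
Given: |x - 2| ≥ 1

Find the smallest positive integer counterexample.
Testing positive integers:
x = 1: LHS = |1 - 2| = |-1| = 1; 1 ≥ 1 — holds
x = 2: LHS = |2 - 2| = |0| = 0; 0 ≥ 1 — FAILS  ← smallest positive counterexample

Answer: x = 2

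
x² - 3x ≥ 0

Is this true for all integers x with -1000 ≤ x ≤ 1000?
The claim fails at x = 1:
x = 1: LHS = 1² - 3·1 = -2; -2 ≥ 0 — FAILS

Because a single integer refutes it, the statement is false.

Answer: False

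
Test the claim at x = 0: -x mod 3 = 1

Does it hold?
x = 0: LHS = (-0) mod 3 = 0 mod 3 = 0; 0 = 1 — FAILS

The relation fails at x = 0, so x = 0 is a counterexample.

Answer: No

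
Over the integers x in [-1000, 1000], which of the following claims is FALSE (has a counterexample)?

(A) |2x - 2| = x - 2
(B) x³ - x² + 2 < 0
(A) x = 0: LHS = |2·0 - 2| = |-2| = 2, RHS = 0 - 2 = -2; 2 = -2 — FAILS
(B) x = 0: LHS = 0³ - 0² + 2 = 2; 2 < 0 — FAILS

Answer: Both A and B are false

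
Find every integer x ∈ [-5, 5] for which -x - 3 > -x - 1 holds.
Over all integers in [-5, 5], LHS − RHS is largest at x = 0, where it equals -2:
x = 0: LHS = -0 - 3 = -3, RHS = -0 - 1 = -1; -3 > -1 — FAILS
At the ends of the range:
x = -5: LHS = -(-5) - 3 = 2, RHS = -(-5) - 1 = 4; 2 > 4 — FAILS
x = 5: LHS = -5 - 3 = -8, RHS = -5 - 1 = -6; -8 > -6 — FAILS
Hence LHS − RHS is never positive, i.e. LHS ≤ RHS throughout, so the claimed relation (>) fails for every integer in [-5, 5].

Answer: None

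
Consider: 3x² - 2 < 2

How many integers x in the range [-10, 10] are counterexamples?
Counterexamples in [-10, 10]: {-10, -9, -8, -7, -6, -5, -4, -3, -2, 2, 3, 4, 5, 6, 7, 8, 9, 10}.

Counting them gives 18 values.

Answer: 18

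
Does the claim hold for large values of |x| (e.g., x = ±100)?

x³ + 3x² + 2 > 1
x = 100: LHS = 100³ + 3·100² + 2 = 1030002; 1030002 > 1 — holds
x = -100: LHS = (-100)³ + 3·(-100)² + 2 = -969998; -969998 > 1 — FAILS

Answer: Partially: holds for x = 100, fails for x = -100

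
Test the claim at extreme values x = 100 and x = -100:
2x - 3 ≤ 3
x = 100: LHS = 2·100 - 3 = 197; 197 ≤ 3 — FAILS
x = -100: LHS = 2·(-100) - 3 = -203; -203 ≤ 3 — holds

Answer: Partially: fails for x = 100, holds for x = -100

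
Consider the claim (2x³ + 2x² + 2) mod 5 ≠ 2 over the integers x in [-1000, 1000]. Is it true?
The claim fails at x = 0:
x = 0: LHS = (2·0³ + 2·0² + 2) mod 5 = 2 mod 5 = 2; 2 ≠ 2 — FAILS

Because a single integer refutes it, the statement is false.

Answer: False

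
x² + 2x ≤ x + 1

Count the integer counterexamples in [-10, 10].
Counterexamples in [-10, 10]: {-10, -9, -8, -7, -6, -5, -4, -3, -2, 1, 2, 3, 4, 5, 6, 7, 8, 9, 10}.

Counting them gives 19 values.

Answer: 19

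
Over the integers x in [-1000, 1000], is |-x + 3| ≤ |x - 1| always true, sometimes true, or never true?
Holds at x = 2: LHS = |-2 + 3| = |1| = 1, RHS = |2 - 1| = |1| = 1; 1 ≤ 1 — holds
Fails at x = 0: LHS = |-0 + 3| = |3| = 3, RHS = |0 - 1| = |-1| = 1; 3 ≤ 1 — FAILS
It is satisfied by some integers in the range but not all.

Answer: Sometimes true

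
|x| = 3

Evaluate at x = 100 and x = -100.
x = 100: LHS = |100| = 100; 100 = 3 — FAILS
x = -100: LHS = |-100| = 100; 100 = 3 — FAILS

Answer: No, fails for both x = 100 and x = -100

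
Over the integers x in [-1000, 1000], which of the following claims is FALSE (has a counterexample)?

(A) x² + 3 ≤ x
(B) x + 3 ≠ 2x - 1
(A) x = 0: LHS = 0² + 3 = 3; 3 ≤ 0 — FAILS
(B) x = 4: LHS = 4 + 3 = 7, RHS = 2·4 - 1 = 7; 7 ≠ 7 — FAILS

Answer: Both A and B are false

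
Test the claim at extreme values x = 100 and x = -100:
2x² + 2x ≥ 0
x = 100: LHS = 2·100² + 2·100 = 20200; 20200 ≥ 0 — holds
x = -100: LHS = 2·(-100)² + 2·(-100) = 19800; 19800 ≥ 0 — holds

Answer: Yes, holds for both x = 100 and x = -100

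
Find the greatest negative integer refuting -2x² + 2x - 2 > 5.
Testing negative integers from -1 downward:
x = -1: LHS = -2·(-1)² + 2·(-1) - 2 = -6; -6 > 5 — FAILS  ← closest negative counterexample to 0

Answer: x = -1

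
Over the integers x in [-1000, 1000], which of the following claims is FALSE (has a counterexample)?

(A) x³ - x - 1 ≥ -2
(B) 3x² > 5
(A) x = -2: LHS = (-2)³ - (-2) - 1 = -7; -7 ≥ -2 — FAILS
(B) x = 0: LHS = 3·0² = 0; 0 > 5 — FAILS

Answer: Both A and B are false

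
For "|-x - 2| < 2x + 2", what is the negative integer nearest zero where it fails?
Testing negative integers from -1 downward:
x = -1: LHS = |-(-1) - 2| = |-1| = 1, RHS = 2·(-1) + 2 = 0; 1 < 0 — FAILS  ← closest negative counterexample to 0

Answer: x = -1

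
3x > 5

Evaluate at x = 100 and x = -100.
x = 100: LHS = 3·100 = 300; 300 > 5 — holds
x = -100: LHS = 3·(-100) = -300; -300 > 5 — FAILS

Answer: Partially: holds for x = 100, fails for x = -100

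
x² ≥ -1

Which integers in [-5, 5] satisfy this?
Over all integers in [-5, 5], LHS − RHS is smallest at x = 0, where it equals 1:
x = 0: LHS = 0² = 0; 0 ≥ -1 — holds
At the ends of the range:
x = -5: LHS = (-5)² = 25; 25 ≥ -1 — holds
x = 5: LHS = 5² = 25; 25 ≥ -1 — holds
Hence LHS − RHS is never negative, i.e. LHS ≥ RHS throughout, so the relation holds for every integer in [-5, 5].

Answer: All integers in [-5, 5]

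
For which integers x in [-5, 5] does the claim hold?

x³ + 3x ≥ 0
Holds for: {0, 1, 2, 3, 4, 5}
Fails for: {-5, -4, -3, -2, -1}

Answer: {0, 1, 2, 3, 4, 5}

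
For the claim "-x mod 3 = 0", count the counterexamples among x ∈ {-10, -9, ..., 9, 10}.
Counterexamples in [-10, 10]: {-10, -8, -7, -5, -4, -2, -1, 1, 2, 4, 5, 7, 8, 10}.

Counting them gives 14 values.

Answer: 14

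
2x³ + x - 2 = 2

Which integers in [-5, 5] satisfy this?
Track d = LHS − RHS over the integers in [-5, 5]. Equality would need d = 0, but d changes sign only between consecutive integers, jumping over 0:
x = 1: LHS = 2·1³ + 1 - 2 = 1; 1 = 2 — FAILS  (d = -1)
x = 2: LHS = 2·2³ + 2 - 2 = 16; 16 = 2 — FAILS  (d = 14)
Away from these crossings d keeps a constant sign, and checking every integer in [-5, 5] confirms d ≠ 0 throughout. Hence the two sides are never equal, so the claimed relation (=) fails for every integer in [-5, 5].

Answer: None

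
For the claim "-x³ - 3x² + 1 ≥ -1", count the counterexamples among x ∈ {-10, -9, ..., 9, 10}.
Counterexamples in [-10, 10]: {-2, 1, 2, 3, 4, 5, 6, 7, 8, 9, 10}.

Counting them gives 11 values.

Answer: 11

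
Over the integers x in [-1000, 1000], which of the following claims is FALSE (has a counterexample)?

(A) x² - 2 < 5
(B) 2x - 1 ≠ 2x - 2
(A) x = 3: LHS = 3² - 2 = 7; 7 < 5 — FAILS

(B) Over all integers in [-1000, 1000], LHS − RHS is always positive; it is smallest at x = 0, where it equals 1:
x = 0: LHS = 2·0 - 1 = -1, RHS = 2·0 - 2 = -2; -1 ≠ -2 — holds
At the ends of the range:
x = -1000: LHS = 2·(-1000) - 1 = -2001, RHS = 2·(-1000) - 2 = -2002; -2001 ≠ -2002 — holds
x = 1000: LHS = 2·1000 - 1 = 1999, RHS = 2·1000 - 2 = 1998; 1999 ≠ 1998 — holds
Hence LHS − RHS is never 0, i.e. the two sides are never equal, so the relation holds for every integer in [-1000, 1000].

Only (A) has a counterexample.

Answer: A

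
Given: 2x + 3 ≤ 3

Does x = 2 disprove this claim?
Substitute x = 2 into the relation:
x = 2: LHS = 2·2 + 3 = 7; 7 ≤ 3 — FAILS

Since the claim fails at x = 2, this value is a counterexample.

Answer: Yes, x = 2 is a counterexample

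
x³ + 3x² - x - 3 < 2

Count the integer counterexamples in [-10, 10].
Counterexamples in [-10, 10]: {-2, 2, 3, 4, 5, 6, 7, 8, 9, 10}.

Counting them gives 10 values.

Answer: 10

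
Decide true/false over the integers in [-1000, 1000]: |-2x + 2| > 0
The claim fails at x = 1:
x = 1: LHS = |-2·1 + 2| = |0| = 0; 0 > 0 — FAILS

Because a single integer refutes it, the statement is false.

Answer: False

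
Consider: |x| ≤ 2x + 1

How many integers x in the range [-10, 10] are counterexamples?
Counterexamples in [-10, 10]: {-10, -9, -8, -7, -6, -5, -4, -3, -2, -1}.

Counting them gives 10 values.

Answer: 10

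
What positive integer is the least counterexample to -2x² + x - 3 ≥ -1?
Testing positive integers:
x = 1: LHS = -2·1² + 1 - 3 = -4; -4 ≥ -1 — FAILS  ← smallest positive counterexample

Answer: x = 1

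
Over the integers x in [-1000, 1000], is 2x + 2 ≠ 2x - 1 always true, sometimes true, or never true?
Over all integers in [-1000, 1000], LHS − RHS is always positive; it is smallest at x = 0, where it equals 3:
x = 0: LHS = 2·0 + 2 = 2, RHS = 2·0 - 1 = -1; 2 ≠ -1 — holds
At the ends of the range:
x = -1000: LHS = 2·(-1000) + 2 = -1998, RHS = 2·(-1000) - 1 = -2001; -1998 ≠ -2001 — holds
x = 1000: LHS = 2·1000 + 2 = 2002, RHS = 2·1000 - 1 = 1999; 2002 ≠ 1999 — holds
Hence LHS − RHS is never 0, i.e. the two sides are never equal, so the relation holds for every integer in [-1000, 1000].

No counterexample exists.

Answer: Always true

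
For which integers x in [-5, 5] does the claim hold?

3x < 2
Holds for: {-5, -4, -3, -2, -1, 0}
Fails for: {1, 2, 3, 4, 5}

Answer: {-5, -4, -3, -2, -1, 0}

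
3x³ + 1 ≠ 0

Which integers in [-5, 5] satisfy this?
Track d = LHS − RHS over the integers in [-5, 5]. Equality would need d = 0, but d changes sign only between consecutive integers, jumping over 0:
x = -1: LHS = 3·(-1)³ + 1 = -2; -2 ≠ 0 — holds  (d = -2)
x = 0: LHS = 3·0³ + 1 = 1; 1 ≠ 0 — holds  (d = 1)
Away from these crossings d keeps a constant sign, and checking every integer in [-5, 5] confirms d ≠ 0 throughout. Hence the two sides are never equal, so the relation holds for every integer in [-5, 5].

Answer: All integers in [-5, 5]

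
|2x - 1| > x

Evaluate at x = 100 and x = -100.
x = 100: LHS = |2·100 - 1| = |199| = 199; 199 > 100 — holds
x = -100: LHS = |2·(-100) - 1| = |-201| = 201; 201 > -100 — holds

Answer: Yes, holds for both x = 100 and x = -100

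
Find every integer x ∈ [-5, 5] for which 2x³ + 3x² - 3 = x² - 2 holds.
Track d = LHS − RHS over the integers in [-5, 5]. Equality would need d = 0, but d changes sign only between consecutive integers, jumping over 0:
x = 0: LHS = 2·0³ + 3·0² - 3 = -3, RHS = 0² - 2 = -2; -3 = -2 — FAILS  (d = -1)
x = 1: LHS = 2·1³ + 3·1² - 3 = 2, RHS = 1² - 2 = -1; 2 = -1 — FAILS  (d = 3)
Away from these crossings d keeps a constant sign, and checking every integer in [-5, 5] confirms d ≠ 0 throughout. Hence the two sides are never equal, so the claimed relation (=) fails for every integer in [-5, 5].

Answer: None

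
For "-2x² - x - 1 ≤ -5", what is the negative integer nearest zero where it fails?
Testing negative integers from -1 downward:
x = -1: LHS = -2·(-1)² - (-1) - 1 = -2; -2 ≤ -5 — FAILS  ← closest negative counterexample to 0

Answer: x = -1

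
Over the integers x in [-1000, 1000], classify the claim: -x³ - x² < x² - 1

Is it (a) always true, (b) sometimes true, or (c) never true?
Holds at x = 1: LHS = -1³ - 1² = -2, RHS = 1² - 1 = 0; -2 < 0 — holds
Fails at x = 0: LHS = -0³ - 0² = 0, RHS = 0² - 1 = -1; 0 < -1 — FAILS
It is satisfied by some integers in the range but not all.

Answer: Sometimes true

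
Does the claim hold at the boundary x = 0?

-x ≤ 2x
x = 0: LHS = -0 = 0, RHS = 2·0 = 0; 0 ≤ 0 — holds

The relation is satisfied at x = 0.

Answer: Yes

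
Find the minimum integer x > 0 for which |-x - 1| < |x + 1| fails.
Testing positive integers:
x = 1: LHS = |-1 - 1| = |-2| = 2, RHS = |1 + 1| = |2| = 2; 2 < 2 — FAILS  ← smallest positive counterexample

Answer: x = 1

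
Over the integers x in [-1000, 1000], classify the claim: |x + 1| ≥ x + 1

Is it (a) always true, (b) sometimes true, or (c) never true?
Over all integers in [-1000, 1000], LHS − RHS is smallest at x = 0, where it equals 0:
x = 0: LHS = |0 + 1| = |1| = 1, RHS = 0 + 1 = 1; 1 ≥ 1 — holds
At the ends of the range:
x = -1000: LHS = |(-1000) + 1| = |-999| = 999, RHS = (-1000) + 1 = -999; 999 ≥ -999 — holds
x = 1000: LHS = |1000 + 1| = |1001| = 1001, RHS = 1000 + 1 = 1001; 1001 ≥ 1001 — holds
Hence LHS − RHS is never negative, i.e. LHS ≥ RHS throughout, so the relation holds for every integer in [-1000, 1000].

No counterexample exists.

Answer: Always true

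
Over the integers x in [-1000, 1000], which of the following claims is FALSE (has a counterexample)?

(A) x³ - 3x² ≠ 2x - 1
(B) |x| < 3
(A) Track d = LHS − RHS over the integers in [-1000, 1000]. Equality would need d = 0, but d changes sign only between consecutive integers, jumping over 0:
x = -1: LHS = (-1)³ - 3·(-1)² = -4, RHS = 2·(-1) - 1 = -3; -4 ≠ -3 — holds  (d = -1)
x = 0: LHS = 0³ - 3·0² = 0, RHS = 2·0 - 1 = -1; 0 ≠ -1 — holds  (d = 1)
x = 0: LHS = 0³ - 3·0² = 0, RHS = 2·0 - 1 = -1; 0 ≠ -1 — holds  (d = 1)
x = 1: LHS = 1³ - 3·1² = -2, RHS = 2·1 - 1 = 1; -2 ≠ 1 — holds  (d = -3)
x = 3: LHS = 3³ - 3·3² = 0, RHS = 2·3 - 1 = 5; 0 ≠ 5 — holds  (d = -5)
x = 4: LHS = 4³ - 3·4² = 16, RHS = 2·4 - 1 = 7; 16 ≠ 7 — holds  (d = 9)
Away from these crossings d keeps a constant sign, and checking every integer in [-1000, 1000] confirms d ≠ 0 throughout. Hence the two sides are never equal, so the relation holds for every integer in [-1000, 1000].

(B) x = 3: LHS = |3| = 3; 3 < 3 — FAILS

Only (B) has a counterexample.

Answer: B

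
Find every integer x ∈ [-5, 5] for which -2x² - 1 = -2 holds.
Track d = LHS − RHS over the integers in [-5, 5]. Equality would need d = 0, but d changes sign only between consecutive integers, jumping over 0:
x = -1: LHS = -2·(-1)² - 1 = -3; -3 = -2 — FAILS  (d = -1)
x = 0: LHS = -2·0² - 1 = -1; -1 = -2 — FAILS  (d = 1)
x = 0: LHS = -2·0² - 1 = -1; -1 = -2 — FAILS  (d = 1)
x = 1: LHS = -2·1² - 1 = -3; -3 = -2 — FAILS  (d = -1)
Away from these crossings d keeps a constant sign, and checking every integer in [-5, 5] confirms d ≠ 0 throughout. Hence the two sides are never equal, so the claimed relation (=) fails for every integer in [-5, 5].

Answer: None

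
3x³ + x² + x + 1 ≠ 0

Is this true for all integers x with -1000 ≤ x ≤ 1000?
Track d = LHS − RHS over the integers in [-1000, 1000]. Equality would need d = 0, but d changes sign only between consecutive integers, jumping over 0:
x = -1: LHS = 3·(-1)³ + (-1)² + (-1) + 1 = -2; -2 ≠ 0 — holds  (d = -2)
x = 0: LHS = 3·0³ + 0² + 0 + 1 = 1; 1 ≠ 0 — holds  (d = 1)
Away from these crossings d keeps a constant sign, and checking every integer in [-1000, 1000] confirms d ≠ 0 throughout. Hence the two sides are never equal, so the relation holds for every integer in [-1000, 1000].

No counterexample exists.

Answer: True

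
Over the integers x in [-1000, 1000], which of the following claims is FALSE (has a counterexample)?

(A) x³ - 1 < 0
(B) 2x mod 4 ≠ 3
(A) x = 1: LHS = 1³ - 1 = 0; 0 < 0 — FAILS

(B) For a polynomial with integer coefficients, its value mod 4 depends only on x mod 4, so it suffices to check one representative of each residue class, x = 0, 1, 2, 3:
x = 0: LHS = (2·0) mod 4 = 0 mod 4 = 0; 0 ≠ 3 — holds
x = 1: LHS = (2·1) mod 4 = 2 mod 4 = 2; 2 ≠ 3 — holds
x = 2: LHS = (2·2) mod 4 = 4 mod 4 = 0; 0 ≠ 3 — holds
x = 3: LHS = (2·3) mod 4 = 6 mod 4 = 2; 2 ≠ 3 — holds
The relation holds in every residue class, so the relation holds for every integer in [-1000, 1000].

Only (A) has a counterexample.

Answer: A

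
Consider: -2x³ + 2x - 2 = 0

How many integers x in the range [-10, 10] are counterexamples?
Counterexamples in [-10, 10]: {-10, -9, -8, -7, -6, -5, -4, -3, -2, -1, 0, 1, 2, 3, 4, 5, 6, 7, 8, 9, 10}.

Counting them gives 21 values.

Answer: 21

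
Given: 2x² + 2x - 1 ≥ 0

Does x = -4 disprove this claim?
Substitute x = -4 into the relation:
x = -4: LHS = 2·(-4)² + 2·(-4) - 1 = 23; 23 ≥ 0 — holds

The claim holds here, so x = -4 is not a counterexample. (A counterexample exists elsewhere, e.g. x = 0.)

Answer: No, x = -4 is not a counterexample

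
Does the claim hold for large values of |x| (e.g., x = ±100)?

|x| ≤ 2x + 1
x = 100: LHS = |100| = 100, RHS = 2·100 + 1 = 201; 100 ≤ 201 — holds
x = -100: LHS = |-100| = 100, RHS = 2·(-100) + 1 = -199; 100 ≤ -199 — FAILS

Answer: Partially: holds for x = 100, fails for x = -100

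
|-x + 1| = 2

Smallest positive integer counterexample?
Testing positive integers:
x = 1: LHS = |-1 + 1| = |0| = 0; 0 = 2 — FAILS  ← smallest positive counterexample

Answer: x = 1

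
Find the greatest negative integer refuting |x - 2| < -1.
Testing negative integers from -1 downward:
x = -1: LHS = |(-1) - 2| = |-3| = 3; 3 < -1 — FAILS  ← closest negative counterexample to 0

Answer: x = -1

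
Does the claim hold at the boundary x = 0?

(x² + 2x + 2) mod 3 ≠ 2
x = 0: LHS = (0² + 2·0 + 2) mod 3 = 2 mod 3 = 2; 2 ≠ 2 — FAILS

The relation fails at x = 0, so x = 0 is a counterexample.

Answer: No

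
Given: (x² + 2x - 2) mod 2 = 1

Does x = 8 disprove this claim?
Substitute x = 8 into the relation:
x = 8: LHS = (8² + 2·8 - 2) mod 2 = 78 mod 2 = 0; 0 = 1 — FAILS

Since the claim fails at x = 8, this value is a counterexample.

Answer: Yes, x = 8 is a counterexample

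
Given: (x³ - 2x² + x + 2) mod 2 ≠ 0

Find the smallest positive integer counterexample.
Testing positive integers:
x = 1: LHS = (1³ - 2·1² + 1 + 2) mod 2 = 2 mod 2 = 0; 0 ≠ 0 — FAILS  ← smallest positive counterexample

Answer: x = 1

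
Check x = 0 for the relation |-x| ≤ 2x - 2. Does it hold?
x = 0: LHS = |-0| = |0| = 0, RHS = 2·0 - 2 = -2; 0 ≤ -2 — FAILS

The relation fails at x = 0, so x = 0 is a counterexample.

Answer: No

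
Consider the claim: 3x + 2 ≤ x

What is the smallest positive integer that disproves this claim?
Testing positive integers:
x = 1: LHS = 3·1 + 2 = 5; 5 ≤ 1 — FAILS  ← smallest positive counterexample

Answer: x = 1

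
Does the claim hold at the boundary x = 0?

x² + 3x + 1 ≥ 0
x = 0: LHS = 0² + 3·0 + 1 = 1; 1 ≥ 0 — holds

The relation is satisfied at x = 0.

Answer: Yes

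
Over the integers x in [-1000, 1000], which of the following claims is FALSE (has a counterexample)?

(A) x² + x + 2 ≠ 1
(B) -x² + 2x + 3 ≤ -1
(A) Over all integers in [-1000, 1000], LHS − RHS is always positive; it is smallest at x = 0, where it equals 1:
x = 0: LHS = 0² + 0 + 2 = 2; 2 ≠ 1 — holds
At the ends of the range:
x = -1000: LHS = (-1000)² + (-1000) + 2 = 999002; 999002 ≠ 1 — holds
x = 1000: LHS = 1000² + 1000 + 2 = 1001002; 1001002 ≠ 1 — holds
Hence LHS − RHS is never 0, i.e. the two sides are never equal, so the relation holds for every integer in [-1000, 1000].

(B) x = 0: LHS = -0² + 2·0 + 3 = 3; 3 ≤ -1 — FAILS

Only (B) has a counterexample.

Answer: B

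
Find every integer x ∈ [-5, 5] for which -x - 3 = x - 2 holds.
Track d = LHS − RHS over the integers in [-5, 5]. Equality would need d = 0, but d changes sign only between consecutive integers, jumping over 0:
x = -1: LHS = -(-1) - 3 = -2, RHS = (-1) - 2 = -3; -2 = -3 — FAILS  (d = 1)
x = 0: LHS = -0 - 3 = -3, RHS = 0 - 2 = -2; -3 = -2 — FAILS  (d = -1)
Away from these crossings d keeps a constant sign, and checking every integer in [-5, 5] confirms d ≠ 0 throughout. Hence the two sides are never equal, so the claimed relation (=) fails for every integer in [-5, 5].

Answer: None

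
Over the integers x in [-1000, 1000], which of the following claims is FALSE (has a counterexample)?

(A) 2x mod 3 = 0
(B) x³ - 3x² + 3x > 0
(A) x = 1: LHS = (2·1) mod 3 = 2 mod 3 = 2; 2 = 0 — FAILS
(B) x = 0: LHS = 0³ - 3·0² + 3·0 = 0; 0 > 0 — FAILS

Answer: Both A and B are false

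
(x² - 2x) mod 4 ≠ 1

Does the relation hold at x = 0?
x = 0: LHS = (0² - 2·0) mod 4 = 0 mod 4 = 0; 0 ≠ 1 — holds

The relation is satisfied at x = 0.

Answer: Yes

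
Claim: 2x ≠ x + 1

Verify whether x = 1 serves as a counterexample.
Substitute x = 1 into the relation:
x = 1: LHS = 2·1 = 2, RHS = 1 + 1 = 2; 2 ≠ 2 — FAILS

Since the claim fails at x = 1, this value is a counterexample.

Answer: Yes, x = 1 is a counterexample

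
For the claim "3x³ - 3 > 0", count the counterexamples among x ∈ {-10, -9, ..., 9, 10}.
Counterexamples in [-10, 10]: {-10, -9, -8, -7, -6, -5, -4, -3, -2, -1, 0, 1}.

Counting them gives 12 values.

Answer: 12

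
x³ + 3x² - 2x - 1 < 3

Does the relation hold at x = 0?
x = 0: LHS = 0³ + 3·0² - 2·0 - 1 = -1; -1 < 3 — holds

The relation is satisfied at x = 0.

Answer: Yes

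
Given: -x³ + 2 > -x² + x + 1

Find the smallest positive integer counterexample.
Testing positive integers:
x = 1: LHS = -1³ + 2 = 1, RHS = -1² + 1 + 1 = 1; 1 > 1 — FAILS  ← smallest positive counterexample

Answer: x = 1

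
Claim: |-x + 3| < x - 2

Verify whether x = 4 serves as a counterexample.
Substitute x = 4 into the relation:
x = 4: LHS = |-4 + 3| = |-1| = 1, RHS = 4 - 2 = 2; 1 < 2 — holds

The claim holds here, so x = 4 is not a counterexample. (A counterexample exists elsewhere, e.g. x = 0.)

Answer: No, x = 4 is not a counterexample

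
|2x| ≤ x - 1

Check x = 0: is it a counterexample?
Substitute x = 0 into the relation:
x = 0: LHS = |2·0| = |0| = 0, RHS = 0 - 1 = -1; 0 ≤ -1 — FAILS

Since the claim fails at x = 0, this value is a counterexample.

Answer: Yes, x = 0 is a counterexample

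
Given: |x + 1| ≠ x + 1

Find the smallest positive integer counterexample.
Testing positive integers:
x = 1: LHS = |1 + 1| = |2| = 2, RHS = 1 + 1 = 2; 2 ≠ 2 — FAILS  ← smallest positive counterexample

Answer: x = 1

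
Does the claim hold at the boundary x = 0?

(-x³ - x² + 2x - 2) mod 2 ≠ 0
x = 0: LHS = (-0³ - 0² + 2·0 - 2) mod 2 = (-2) mod 2 = 0; 0 ≠ 0 — FAILS

The relation fails at x = 0, so x = 0 is a counterexample.

Answer: No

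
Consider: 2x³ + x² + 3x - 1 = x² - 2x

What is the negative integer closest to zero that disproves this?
Testing negative integers from -1 downward:
x = -1: LHS = 2·(-1)³ + (-1)² + 3·(-1) - 1 = -5, RHS = (-1)² - 2·(-1) = 3; -5 = 3 — FAILS  ← closest negative counterexample to 0

Answer: x = -1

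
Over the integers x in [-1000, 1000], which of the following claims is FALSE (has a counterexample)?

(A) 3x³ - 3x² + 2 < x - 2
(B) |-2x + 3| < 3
(A) x = 0: LHS = 3·0³ - 3·0² + 2 = 2, RHS = 0 - 2 = -2; 2 < -2 — FAILS
(B) x = 0: LHS = |-2·0 + 3| = |3| = 3; 3 < 3 — FAILS

Answer: Both A and B are false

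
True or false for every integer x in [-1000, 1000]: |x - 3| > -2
An absolute value is never negative, so the left side is ≥ 0 for every x, while the right side is -2. Tightest case in [-1000, 1000] is x = 3:
x = 3: LHS = |3 - 3| = |0| = 0; 0 > -2 — holds
Hence LHS − RHS is never zero or negative, i.e. LHS > RHS throughout, so the relation holds for every integer in [-1000, 1000].

No counterexample exists.

Answer: True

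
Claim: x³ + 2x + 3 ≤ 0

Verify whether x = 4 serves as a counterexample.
Substitute x = 4 into the relation:
x = 4: LHS = 4³ + 2·4 + 3 = 75; 75 ≤ 0 — FAILS

Since the claim fails at x = 4, this value is a counterexample.

Answer: Yes, x = 4 is a counterexample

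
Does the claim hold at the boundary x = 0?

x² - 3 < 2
x = 0: LHS = 0² - 3 = -3; -3 < 2 — holds

The relation is satisfied at x = 0.

Answer: Yes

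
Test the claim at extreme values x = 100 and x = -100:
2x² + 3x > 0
x = 100: LHS = 2·100² + 3·100 = 20300; 20300 > 0 — holds
x = -100: LHS = 2·(-100)² + 3·(-100) = 19700; 19700 > 0 — holds

Answer: Yes, holds for both x = 100 and x = -100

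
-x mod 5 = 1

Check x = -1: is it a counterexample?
Substitute x = -1 into the relation:
x = -1: LHS = (-(-1)) mod 5 = 1 mod 5 = 1; 1 = 1 — holds

The claim holds here, so x = -1 is not a counterexample. (A counterexample exists elsewhere, e.g. x = 0.)

Answer: No, x = -1 is not a counterexample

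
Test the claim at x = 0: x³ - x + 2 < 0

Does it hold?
x = 0: LHS = 0³ - 0 + 2 = 2; 2 < 0 — FAILS

The relation fails at x = 0, so x = 0 is a counterexample.

Answer: No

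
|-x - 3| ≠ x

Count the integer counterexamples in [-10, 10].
Over all integers in [-10, 10], LHS − RHS is always positive; it is smallest at x = 0, where it equals 3:
x = 0: LHS = |-0 - 3| = |-3| = 3; 3 ≠ 0 — holds
At the ends of the range:
x = -10: LHS = |-(-10) - 3| = |7| = 7; 7 ≠ -10 — holds
x = 10: LHS = |-10 - 3| = |-13| = 13; 13 ≠ 10 — holds
Hence LHS − RHS is never 0, i.e. the two sides are never equal, so the relation holds for every integer in [-10, 10].

No counterexample appears in that range.

Answer: 0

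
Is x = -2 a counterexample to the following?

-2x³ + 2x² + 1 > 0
Substitute x = -2 into the relation:
x = -2: LHS = -2·(-2)³ + 2·(-2)² + 1 = 25; 25 > 0 — holds

The claim holds here, so x = -2 is not a counterexample. (A counterexample exists elsewhere, e.g. x = 2.)

Answer: No, x = -2 is not a counterexample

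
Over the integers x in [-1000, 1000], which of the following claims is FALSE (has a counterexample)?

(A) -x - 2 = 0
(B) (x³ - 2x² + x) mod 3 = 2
(A) x = 0: LHS = -0 - 2 = -2; -2 = 0 — FAILS
(B) x = 0: LHS = (0³ - 2·0² + 0) mod 3 = 0 mod 3 = 0; 0 = 2 — FAILS

Answer: Both A and B are false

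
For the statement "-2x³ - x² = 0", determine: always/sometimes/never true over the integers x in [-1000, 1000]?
Holds at x = 0: LHS = -2·0³ - 0² = 0; 0 = 0 — holds
Fails at x = 1: LHS = -2·1³ - 1² = -3; -3 = 0 — FAILS
It is satisfied by some integers in the range but not all.

Answer: Sometimes true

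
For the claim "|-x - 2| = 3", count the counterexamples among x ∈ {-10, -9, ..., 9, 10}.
Counterexamples in [-10, 10]: {-10, -9, -8, -7, -6, -4, -3, -2, -1, 0, 2, 3, 4, 5, 6, 7, 8, 9, 10}.

Counting them gives 19 values.

Answer: 19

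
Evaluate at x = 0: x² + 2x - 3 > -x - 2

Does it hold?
x = 0: LHS = 0² + 2·0 - 3 = -3, RHS = -0 - 2 = -2; -3 > -2 — FAILS

The relation fails at x = 0, so x = 0 is a counterexample.

Answer: No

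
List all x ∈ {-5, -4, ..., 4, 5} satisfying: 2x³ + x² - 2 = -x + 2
Holds for: {1}
Fails for: {-5, -4, -3, -2, -1, 0, 2, 3, 4, 5}

Answer: {1}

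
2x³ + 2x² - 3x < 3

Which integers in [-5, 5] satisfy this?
Holds for: {-5, -4, -3, -2, 0, 1}
Fails for: {-1, 2, 3, 4, 5}

Answer: {-5, -4, -3, -2, 0, 1}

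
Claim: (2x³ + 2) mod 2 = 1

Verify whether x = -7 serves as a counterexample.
Substitute x = -7 into the relation:
x = -7: LHS = (2·(-7)³ + 2) mod 2 = (-684) mod 2 = 0; 0 = 1 — FAILS

Since the claim fails at x = -7, this value is a counterexample.

Answer: Yes, x = -7 is a counterexample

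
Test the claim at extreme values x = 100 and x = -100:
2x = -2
x = 100: LHS = 2·100 = 200; 200 = -2 — FAILS
x = -100: LHS = 2·(-100) = -200; -200 = -2 — FAILS

Answer: No, fails for both x = 100 and x = -100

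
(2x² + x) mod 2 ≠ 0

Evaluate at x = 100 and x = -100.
x = 100: LHS = (2·100² + 100) mod 2 = 20100 mod 2 = 0; 0 ≠ 0 — FAILS
x = -100: LHS = (2·(-100)² + (-100)) mod 2 = 19900 mod 2 = 0; 0 ≠ 0 — FAILS

Answer: No, fails for both x = 100 and x = -100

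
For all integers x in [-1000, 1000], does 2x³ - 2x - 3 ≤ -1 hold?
The claim fails at x = 2:
x = 2: LHS = 2·2³ - 2·2 - 3 = 9; 9 ≤ -1 — FAILS

Because a single integer refutes it, the statement is false.

Answer: False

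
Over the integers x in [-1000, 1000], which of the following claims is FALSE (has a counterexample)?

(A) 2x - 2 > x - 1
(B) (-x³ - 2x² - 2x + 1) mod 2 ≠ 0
(A) x = 0: LHS = 2·0 - 2 = -2, RHS = 0 - 1 = -1; -2 > -1 — FAILS
(B) x = 1: LHS = (-1³ - 2·1² - 2·1 + 1) mod 2 = (-4) mod 2 = 0; 0 ≠ 0 — FAILS

Answer: Both A and B are false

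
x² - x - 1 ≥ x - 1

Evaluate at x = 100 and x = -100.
x = 100: LHS = 100² - 100 - 1 = 9899, RHS = 100 - 1 = 99; 9899 ≥ 99 — holds
x = -100: LHS = (-100)² - (-100) - 1 = 10099, RHS = (-100) - 1 = -101; 10099 ≥ -101 — holds

Answer: Yes, holds for both x = 100 and x = -100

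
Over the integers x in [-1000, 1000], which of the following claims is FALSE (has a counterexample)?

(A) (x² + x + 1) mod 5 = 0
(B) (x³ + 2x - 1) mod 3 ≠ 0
(A) x = 0: LHS = (0² + 0 + 1) mod 5 = 1 mod 5 = 1; 1 = 0 — FAILS

(B) For a polynomial with integer coefficients, its value mod 3 depends only on x mod 3, so it suffices to check one representative of each residue class, x = 0, 1, 2:
x = 0: LHS = (0³ + 2·0 - 1) mod 3 = (-1) mod 3 = 2; 2 ≠ 0 — holds
x = 1: LHS = (1³ + 2·1 - 1) mod 3 = 2 mod 3 = 2; 2 ≠ 0 — holds
x = 2: LHS = (2³ + 2·2 - 1) mod 3 = 11 mod 3 = 2; 2 ≠ 0 — holds
The relation holds in every residue class, so the relation holds for every integer in [-1000, 1000].

Only (A) has a counterexample.

Answer: A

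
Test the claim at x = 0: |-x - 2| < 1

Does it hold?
x = 0: LHS = |-0 - 2| = |-2| = 2; 2 < 1 — FAILS

The relation fails at x = 0, so x = 0 is a counterexample.

Answer: No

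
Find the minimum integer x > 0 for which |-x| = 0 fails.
Testing positive integers:
x = 1: LHS = |-1| = 1; 1 = 0 — FAILS  ← smallest positive counterexample

Answer: x = 1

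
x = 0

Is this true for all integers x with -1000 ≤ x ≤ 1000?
The claim fails at x = 1:
x = 1: 1 = 0 — FAILS

Because a single integer refutes it, the statement is false.

Answer: False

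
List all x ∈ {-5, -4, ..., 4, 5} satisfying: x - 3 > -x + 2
Holds for: {3, 4, 5}
Fails for: {-5, -4, -3, -2, -1, 0, 1, 2}

Answer: {3, 4, 5}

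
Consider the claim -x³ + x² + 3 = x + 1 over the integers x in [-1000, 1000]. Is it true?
The claim fails at x = 0:
x = 0: LHS = -0³ + 0² + 3 = 3, RHS = 0 + 1 = 1; 3 = 1 — FAILS

Because a single integer refutes it, the statement is false.

Answer: False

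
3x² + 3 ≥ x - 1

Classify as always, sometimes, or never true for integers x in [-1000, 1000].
Over all integers in [-1000, 1000], LHS − RHS is smallest at x = 0, where it equals 4:
x = 0: LHS = 3·0² + 3 = 3, RHS = 0 - 1 = -1; 3 ≥ -1 — holds
At the ends of the range:
x = -1000: LHS = 3·(-1000)² + 3 = 3000003, RHS = (-1000) - 1 = -1001; 3000003 ≥ -1001 — holds
x = 1000: LHS = 3·1000² + 3 = 3000003, RHS = 1000 - 1 = 999; 3000003 ≥ 999 — holds
Hence LHS − RHS is never negative, i.e. LHS ≥ RHS throughout, so the relation holds for every integer in [-1000, 1000].

No counterexample exists.

Answer: Always true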